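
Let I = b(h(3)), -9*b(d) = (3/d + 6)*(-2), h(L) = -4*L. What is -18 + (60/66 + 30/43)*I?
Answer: -67886/4257 ≈ -15.947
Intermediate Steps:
b(d) = 4/3 + 2/(3*d) (b(d) = -(3/d + 6)*(-2)/9 = -(6 + 3/d)*(-2)/9 = -(-12 - 6/d)/9 = 4/3 + 2/(3*d))
I = 23/18 (I = 2*(1 + 2*(-4*3))/(3*((-4*3))) = (2/3)*(1 + 2*(-12))/(-12) = (2/3)*(-1/12)*(1 - 24) = (2/3)*(-1/12)*(-23) = 23/18 ≈ 1.2778)
-18 + (60/66 + 30/43)*I = -18 + (60/66 + 30/43)*(23/18) = -18 + (60*(1/66) + 30*(1/43))*(23/18) = -18 + (10/11 + 30/43)*(23/18) = -18 + (760/473)*(23/18) = -18 + 8740/4257 = -67886/4257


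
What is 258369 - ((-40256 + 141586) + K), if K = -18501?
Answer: 175540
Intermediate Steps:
258369 - ((-40256 + 141586) + K) = 258369 - ((-40256 + 141586) - 18501) = 258369 - (101330 - 18501) = 258369 - 1*82829 = 258369 - 82829 = 175540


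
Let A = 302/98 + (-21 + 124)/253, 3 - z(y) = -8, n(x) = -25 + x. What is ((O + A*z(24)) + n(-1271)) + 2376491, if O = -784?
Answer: 2676004447/1127 ≈ 2.3744e+6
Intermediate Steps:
z(y) = 11 (z(y) = 3 - 1*(-8) = 3 + 8 = 11)
A = 43250/12397 (A = 302*(1/98) + 103*(1/253) = 151/49 + 103/253 = 43250/12397 ≈ 3.4887)
((O + A*z(24)) + n(-1271)) + 2376491 = ((-784 + (43250/12397)*11) + (-25 - 1271)) + 2376491 = ((-784 + 43250/1127) - 1296) + 2376491 = (-840318/1127 - 1296) + 2376491 = -2300910/1127 + 2376491 = 2676004447/1127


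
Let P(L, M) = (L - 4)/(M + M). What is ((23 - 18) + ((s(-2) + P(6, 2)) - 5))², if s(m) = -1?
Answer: ¼ ≈ 0.25000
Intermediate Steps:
P(L, M) = (-4 + L)/(2*M) (P(L, M) = (-4 + L)/((2*M)) = (-4 + L)*(1/(2*M)) = (-4 + L)/(2*M))
((23 - 18) + ((s(-2) + P(6, 2)) - 5))² = ((23 - 18) + ((-1 + (½)*(-4 + 6)/2) - 5))² = (5 + ((-1 + (½)*(½)*2) - 5))² = (5 + ((-1 + ½) - 5))² = (5 + (-½ - 5))² = (5 - 11/2)² = (-½)² = ¼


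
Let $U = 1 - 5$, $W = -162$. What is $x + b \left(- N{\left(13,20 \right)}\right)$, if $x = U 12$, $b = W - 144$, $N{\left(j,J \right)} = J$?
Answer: $6072$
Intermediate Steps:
$U = -4$
$b = -306$ ($b = -162 - 144 = -306$)
$x = -48$ ($x = \left(-4\right) 12 = -48$)
$x + b \left(- N{\left(13,20 \right)}\right) = -48 - 306 \left(\left(-1\right) 20\right) = -48 - -6120 = -48 + 6120 = 6072$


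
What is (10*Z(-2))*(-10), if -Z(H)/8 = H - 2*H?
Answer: 1600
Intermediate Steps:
Z(H) = 8*H (Z(H) = -8*(H - 2*H) = -(-8)*H = 8*H)
(10*Z(-2))*(-10) = (10*(8*(-2)))*(-10) = (10*(-16))*(-10) = -160*(-10) = 1600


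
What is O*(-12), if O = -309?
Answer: 3708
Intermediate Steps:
O*(-12) = -309*(-12) = 3708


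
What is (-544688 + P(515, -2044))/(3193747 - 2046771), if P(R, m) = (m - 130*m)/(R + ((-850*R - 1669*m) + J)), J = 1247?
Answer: -19293935197/40628183872 ≈ -0.47489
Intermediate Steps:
P(R, m) = -129*m/(1247 - 1669*m - 849*R) (P(R, m) = (m - 130*m)/(R + ((-850*R - 1669*m) + 1247)) = (-129*m)/(R + ((-1669*m - 850*R) + 1247)) = (-129*m)/(R + (1247 - 1669*m - 850*R)) = (-129*m)/(1247 - 1669*m - 849*R) = -129*m/(1247 - 1669*m - 849*R))
(-544688 + P(515, -2044))/(3193747 - 2046771) = (-544688 + 129*(-2044)/(-1247 + 849*515 + 1669*(-2044)))/(3193747 - 2046771) = (-544688 + 129*(-2044)/(-1247 + 437235 - 3411436))/1146976 = (-544688 + 129*(-2044)/(-2975448))*(1/1146976) = (-544688 + 129*(-2044)*(-1/2975448))*(1/1146976) = (-544688 + 3139/35422)*(1/1146976) = -19293935197/35422*1/1146976 = -19293935197/40628183872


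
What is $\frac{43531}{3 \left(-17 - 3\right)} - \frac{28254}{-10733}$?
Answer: $- \frac{465522983}{643980} \approx -722.88$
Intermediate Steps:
$\frac{43531}{3 \left(-17 - 3\right)} - \frac{28254}{-10733} = \frac{43531}{3 \left(-20\right)} - - \frac{28254}{10733} = \frac{43531}{-60} + \frac{28254}{10733} = 43531 \left(- \frac{1}{60}\right) + \frac{28254}{10733} = - \frac{43531}{60} + \frac{28254}{10733} = - \frac{465522983}{643980}$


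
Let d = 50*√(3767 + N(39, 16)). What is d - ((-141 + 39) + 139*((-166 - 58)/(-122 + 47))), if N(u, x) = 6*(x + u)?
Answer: -23486/75 + 50*√4097 ≈ 2887.2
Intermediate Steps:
N(u, x) = 6*u + 6*x (N(u, x) = 6*(u + x) = 6*u + 6*x)
d = 50*√4097 (d = 50*√(3767 + (6*39 + 6*16)) = 50*√(3767 + (234 + 96)) = 50*√(3767 + 330) = 50*√4097 ≈ 3200.4)
d - ((-141 + 39) + 139*((-166 - 58)/(-122 + 47))) = 50*√4097 - ((-141 + 39) + 139*((-166 - 58)/(-122 + 47))) = 50*√4097 - (-102 + 139*(-224/(-75))) = 50*√4097 - (-102 + 139*(-224*(-1/75))) = 50*√4097 - (-102 + 139*(224/75)) = 50*√4097 - (-102 + 31136/75) = 50*√4097 - 1*23486/75 = 50*√4097 - 23486/75 = -23486/75 + 50*√4097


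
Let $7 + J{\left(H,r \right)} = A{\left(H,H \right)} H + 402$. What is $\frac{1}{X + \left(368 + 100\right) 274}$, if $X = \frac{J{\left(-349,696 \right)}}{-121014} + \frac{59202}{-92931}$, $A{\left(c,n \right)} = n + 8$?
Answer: $\frac{1874325339}{240345443436656} \approx 7.7985 \cdot 10^{-6}$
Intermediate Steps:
$A{\left(c,n \right)} = 8 + n$
$J{\left(H,r \right)} = 395 + H \left(8 + H\right)$ ($J{\left(H,r \right)} = -7 + \left(\left(8 + H\right) H + 402\right) = -7 + \left(H \left(8 + H\right) + 402\right) = -7 + \left(402 + H \left(8 + H\right)\right) = 395 + H \left(8 + H\right)$)
$X = - \frac{3043433992}{1874325339}$ ($X = \frac{395 - 349 \left(8 - 349\right)}{-121014} + \frac{59202}{-92931} = \left(395 - -119009\right) \left(- \frac{1}{121014}\right) + 59202 \left(- \frac{1}{92931}\right) = \left(395 + 119009\right) \left(- \frac{1}{121014}\right) - \frac{19734}{30977} = 119404 \left(- \frac{1}{121014}\right) - \frac{19734}{30977} = - \frac{59702}{60507} - \frac{19734}{30977} = - \frac{3043433992}{1874325339} \approx -1.6237$)
$\frac{1}{X + \left(368 + 100\right) 274} = \frac{1}{- \frac{3043433992}{1874325339} + \left(368 + 100\right) 274} = \frac{1}{- \frac{3043433992}{1874325339} + 468 \cdot 274} = \frac{1}{- \frac{3043433992}{1874325339} + 128232} = \frac{1}{\frac{240345443436656}{1874325339}} = \frac{1874325339}{240345443436656}$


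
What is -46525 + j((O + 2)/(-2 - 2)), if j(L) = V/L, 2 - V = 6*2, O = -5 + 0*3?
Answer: -139615/3 ≈ -46538.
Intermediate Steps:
O = -5 (O = -5 + 0 = -5)
V = -10 (V = 2 - 6*2 = 2 - 1*12 = 2 - 12 = -10)
j(L) = -10/L
-46525 + j((O + 2)/(-2 - 2)) = -46525 - 10*(-2 - 2)/(-5 + 2) = -46525 - 10/(-3/(-4)) = -46525 - 10/((-¼*(-3))) = -46525 - 10/¾ = -46525 - 10*4/3 = -46525 - 40/3 = -139615/3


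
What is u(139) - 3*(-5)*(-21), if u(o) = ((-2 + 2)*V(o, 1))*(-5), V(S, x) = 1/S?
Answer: -315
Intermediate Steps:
u(o) = 0 (u(o) = ((-2 + 2)/o)*(-5) = (0/o)*(-5) = 0*(-5) = 0)
u(139) - 3*(-5)*(-21) = 0 - 3*(-5)*(-21) = 0 - (-15)*(-21) = 0 - 1*315 = 0 - 315 = -315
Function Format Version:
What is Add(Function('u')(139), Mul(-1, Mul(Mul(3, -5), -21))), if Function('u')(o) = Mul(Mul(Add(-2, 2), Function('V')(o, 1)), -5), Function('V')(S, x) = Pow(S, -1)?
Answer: -315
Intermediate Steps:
Function('u')(o) = 0 (Function('u')(o) = Mul(Mul(Add(-2, 2), Pow(o, -1)), -5) = Mul(Mul(0, Pow(o, -1)), -5) = Mul(0, -5) = 0)
Add(Function('u')(139), Mul(-1, Mul(Mul(3, -5), -21))) = Add(0, Mul(-1, Mul(Mul(3, -5), -21))) = Add(0, Mul(-1, Mul(-15, -21))) = Add(0, Mul(-1, 315)) = Add(0, -315) = -315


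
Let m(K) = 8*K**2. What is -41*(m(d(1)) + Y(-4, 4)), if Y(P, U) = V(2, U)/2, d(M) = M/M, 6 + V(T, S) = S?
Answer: -287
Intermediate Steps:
V(T, S) = -6 + S
d(M) = 1
Y(P, U) = -3 + U/2 (Y(P, U) = (-6 + U)/2 = (-6 + U)*(1/2) = -3 + U/2)
-41*(m(d(1)) + Y(-4, 4)) = -41*(8*1**2 + (-3 + (1/2)*4)) = -41*(8*1 + (-3 + 2)) = -41*(8 - 1) = -41*7 = -287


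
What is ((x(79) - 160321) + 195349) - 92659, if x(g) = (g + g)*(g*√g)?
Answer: -57631 + 12482*√79 ≈ 53311.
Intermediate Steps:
x(g) = 2*g^(5/2) (x(g) = (2*g)*g^(3/2) = 2*g^(5/2))
((x(79) - 160321) + 195349) - 92659 = ((2*79^(5/2) - 160321) + 195349) - 92659 = ((2*(6241*√79) - 160321) + 195349) - 92659 = ((12482*√79 - 160321) + 195349) - 92659 = ((-160321 + 12482*√79) + 195349) - 92659 = (35028 + 12482*√79) - 92659 = -57631 + 12482*√79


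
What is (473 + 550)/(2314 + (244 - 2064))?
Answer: 1023/494 ≈ 2.0709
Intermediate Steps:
(473 + 550)/(2314 + (244 - 2064)) = 1023/(2314 - 1820) = 1023/494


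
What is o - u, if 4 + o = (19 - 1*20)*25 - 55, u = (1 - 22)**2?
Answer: -525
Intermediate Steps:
u = 441 (u = (-21)**2 = 441)
o = -84 (o = -4 + ((19 - 1*20)*25 - 55) = -4 + ((19 - 20)*25 - 55) = -4 + (-1*25 - 55) = -4 + (-25 - 55) = -4 - 80 = -84)
o - u = -84 - 1*441 = -84 - 441 = -525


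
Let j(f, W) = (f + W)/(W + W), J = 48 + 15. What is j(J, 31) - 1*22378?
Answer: -693671/31 ≈ -22376.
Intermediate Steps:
J = 63
j(f, W) = (W + f)/(2*W) (j(f, W) = (W + f)/((2*W)) = (W + f)*(1/(2*W)) = (W + f)/(2*W))
j(J, 31) - 1*22378 = (1/2)*(31 + 63)/31 - 1*22378 = (1/2)*(1/31)*94 - 22378 = 47/31 - 22378 = -693671/31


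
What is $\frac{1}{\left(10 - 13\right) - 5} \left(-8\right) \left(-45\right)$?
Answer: $-45$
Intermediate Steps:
$\frac{1}{\left(10 - 13\right) - 5} \left(-8\right) \left(-45\right) = \frac{1}{-3 - 5} \left(-8\right) \left(-45\right) = \frac{1}{-8} \left(-8\right) \left(-45\right) = \left(- \frac{1}{8}\right) \left(-8\right) \left(-45\right) = 1 \left(-45\right) = -45$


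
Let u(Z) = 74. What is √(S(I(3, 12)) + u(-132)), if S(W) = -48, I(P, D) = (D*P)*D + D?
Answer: √26 ≈ 5.0990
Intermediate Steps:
I(P, D) = D + P*D² (I(P, D) = P*D² + D = D + P*D²)
√(S(I(3, 12)) + u(-132)) = √(-48 + 74) = √26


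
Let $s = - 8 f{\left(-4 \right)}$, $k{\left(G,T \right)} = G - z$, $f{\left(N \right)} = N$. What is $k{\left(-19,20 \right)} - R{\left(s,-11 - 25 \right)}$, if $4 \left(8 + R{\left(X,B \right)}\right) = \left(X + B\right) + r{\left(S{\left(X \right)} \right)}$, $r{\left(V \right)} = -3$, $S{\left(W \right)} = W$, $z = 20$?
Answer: $- \frac{117}{4} \approx -29.25$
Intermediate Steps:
$k{\left(G,T \right)} = -20 + G$ ($k{\left(G,T \right)} = G - 20 = -20 + G$)
$s = 32$ ($s = \left(-8\right) \left(-4\right) = 32$)
$R{\left(X,B \right)} = - \frac{35}{4} + \frac{B}{4} + \frac{X}{4}$ ($R{\left(X,B \right)} = -8 + \frac{\left(X + B\right) - 3}{4} = -8 + \frac{\left(B + X\right) - 3}{4} = -8 + \frac{-3 + B + X}{4} = -8 + \left(- \frac{3}{4} + \frac{B}{4} + \frac{X}{4}\right) = - \frac{35}{4} + \frac{B}{4} + \frac{X}{4}$)
$k{\left(-19,20 \right)} - R{\left(s,-11 - 25 \right)} = \left(-20 - 19\right) - \left(- \frac{35}{4} + \frac{-11 - 25}{4} + \frac{1}{4} \cdot 32\right) = -39 - \left(- \frac{35}{4} + \frac{-11 - 25}{4} + 8\right) = -39 - \left(- \frac{35}{4} + \frac{1}{4} \left(-36\right) + 8\right) = -39 - \left(- \frac{35}{4} - 9 + 8\right) = -39 - - \frac{39}{4} = -39 + \frac{39}{4} = - \frac{117}{4}$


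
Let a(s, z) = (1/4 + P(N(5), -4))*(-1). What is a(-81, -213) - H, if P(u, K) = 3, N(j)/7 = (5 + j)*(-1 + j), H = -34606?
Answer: 138411/4 ≈ 34603.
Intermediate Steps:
N(j) = 7*(-1 + j)*(5 + j) (N(j) = 7*((5 + j)*(-1 + j)) = 7*((-1 + j)*(5 + j)) = 7*(-1 + j)*(5 + j))
a(s, z) = -13/4 (a(s, z) = (1/4 + 3)*(-1) = (13/4)*(-1) = -13/4)
a(-81, -213) - H = -13/4 - 1*(-34606) = -13/4 + 34606 = 138411/4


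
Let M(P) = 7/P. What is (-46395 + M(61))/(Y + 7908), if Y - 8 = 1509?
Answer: -2830088/574925 ≈ -4.9225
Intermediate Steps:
Y = 1517 (Y = 8 + 1509 = 1517)
(-46395 + M(61))/(Y + 7908) = (-46395 + 7/61)/(1517 + 7908) = (-46395 + 7*(1/61))/9425 = (-46395 + 7/61)*(1/9425) = -2830088/61*1/9425 = -2830088/574925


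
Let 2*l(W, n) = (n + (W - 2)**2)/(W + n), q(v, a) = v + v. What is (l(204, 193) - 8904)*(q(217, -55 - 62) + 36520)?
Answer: -129870749583/397 ≈ -3.2713e+8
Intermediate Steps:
q(v, a) = 2*v
l(W, n) = (n + (-2 + W)**2)/(2*(W + n)) (l(W, n) = ((n + (W - 2)**2)/(W + n))/2 = ((n + (-2 + W)**2)/(W + n))/2 = (n + (-2 + W)**2)/(2*(W + n)))
(l(204, 193) - 8904)*(q(217, -55 - 62) + 36520) = ((193 + (-2 + 204)**2)/(2*(204 + 193)) - 8904)*(2*217 + 36520) = ((1/2)*(193 + 202**2)/397 - 8904)*(434 + 36520) = ((1/2)*(1/397)*(193 + 40804) - 8904)*36954 = ((1/2)*(1/397)*40997 - 8904)*36954 = (40997/794 - 8904)*36954 = -7028779/794*36954 = -129870749583/397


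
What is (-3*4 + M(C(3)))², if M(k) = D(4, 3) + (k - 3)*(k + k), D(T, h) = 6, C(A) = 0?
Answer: 36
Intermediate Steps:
M(k) = 6 + 2*k*(-3 + k) (M(k) = 6 + (k - 3)*(k + k) = 6 + (-3 + k)*(2*k) = 6 + 2*k*(-3 + k))
(-3*4 + M(C(3)))² = (-3*4 + (6 - 6*0 + 2*0²))² = (-12 + (6 + 0 + 2*0))² = (-12 + (6 + 0 + 0))² = (-12 + 6)² = (-6)² = 36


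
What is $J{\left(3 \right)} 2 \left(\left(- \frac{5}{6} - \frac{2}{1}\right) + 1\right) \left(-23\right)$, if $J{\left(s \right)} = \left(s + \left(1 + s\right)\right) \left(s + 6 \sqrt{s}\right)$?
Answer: $1771 + 3542 \sqrt{3} \approx 7905.9$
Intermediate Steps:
$J{\left(s \right)} = \left(1 + 2 s\right) \left(s + 6 \sqrt{s}\right)$
$J{\left(3 \right)} 2 \left(\left(- \frac{5}{6} - \frac{2}{1}\right) + 1\right) \left(-23\right) = \left(3 + 2 \cdot 3^{2} + 6 \sqrt{3} + 12 \cdot 3^{\frac{3}{2}}\right) 2 \left(\left(- \frac{5}{6} - \frac{2}{1}\right) + 1\right) \left(-23\right) = \left(3 + 2 \cdot 9 + 6 \sqrt{3} + 12 \cdot 3 \sqrt{3}\right) 2 \left(\left(\left(-5\right) \frac{1}{6} - 2\right) + 1\right) \left(-23\right) = \left(3 + 18 + 6 \sqrt{3} + 36 \sqrt{3}\right) 2 \left(\left(- \frac{5}{6} - 2\right) + 1\right) \left(-23\right) = \left(21 + 42 \sqrt{3}\right) 2 \left(- \frac{17}{6} + 1\right) \left(-23\right) = \left(21 + 42 \sqrt{3}\right) 2 \left(- \frac{11}{6}\right) \left(-23\right) = \left(21 + 42 \sqrt{3}\right) \left(- \frac{11}{3}\right) \left(-23\right) = \left(-77 - 154 \sqrt{3}\right) \left(-23\right) = 1771 + 3542 \sqrt{3}$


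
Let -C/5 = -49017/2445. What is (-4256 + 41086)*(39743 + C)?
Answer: 239190519840/163 ≈ 1.4674e+9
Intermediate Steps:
C = 16339/163 (C = -(-245085)/2445 = -5*(-16339/815) = 16339/163 ≈ 100.24)
(-4256 + 41086)*(39743 + C) = (-4256 + 41086)*(39743 + 16339/163) = 36830*(6494448/163) = 239190519840/163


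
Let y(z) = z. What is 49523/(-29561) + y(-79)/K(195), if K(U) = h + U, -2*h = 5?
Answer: -3390999/1625855 ≈ -2.0857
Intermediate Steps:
h = -5/2 (h = -½*5 = -5/2 ≈ -2.5000)
K(U) = -5/2 + U
49523/(-29561) + y(-79)/K(195) = 49523/(-29561) - 79/(-5/2 + 195) = 49523*(-1/29561) - 79/385/2 = -49523/29561 - 79*2/385 = -49523/29561 - 158/385 = -3390999/1625855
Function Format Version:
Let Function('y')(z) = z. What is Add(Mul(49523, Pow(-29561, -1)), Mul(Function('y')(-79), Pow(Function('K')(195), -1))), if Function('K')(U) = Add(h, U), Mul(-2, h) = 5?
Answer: Rational(-3390999, 1625855) ≈ -2.0857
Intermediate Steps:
h = Rational(-5, 2) (h = Mul(Rational(-1, 2), 5) = Rational(-5, 2) ≈ -2.5000)
Function('K')(U) = Add(Rational(-5, 2), U)
Add(Mul(49523, Pow(-29561, -1)), Mul(Function('y')(-79), Pow(Function('K')(195), -1))) = Add(Mul(49523, Pow(-29561, -1)), Mul(-79, Pow(Add(Rational(-5, 2), 195), -1))) = Add(Mul(49523, Rational(-1, 29561)), Mul(-79, Pow(Rational(385, 2), -1))) = Add(Rational(-49523, 29561), Mul(-79, Rational(2, 385))) = Add(Rational(-49523, 29561), Rational(-158, 385)) = Rational(-3390999, 1625855)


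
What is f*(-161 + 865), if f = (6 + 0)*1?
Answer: 4224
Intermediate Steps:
f = 6 (f = 6*1 = 6)
f*(-161 + 865) = 6*(-161 + 865) = 6*704 = 4224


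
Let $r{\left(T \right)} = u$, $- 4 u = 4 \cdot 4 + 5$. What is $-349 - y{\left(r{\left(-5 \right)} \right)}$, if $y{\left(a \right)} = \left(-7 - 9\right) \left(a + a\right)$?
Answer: $-517$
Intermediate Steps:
$u = - \frac{21}{4}$ ($u = - \frac{4 \cdot 4 + 5}{4} = - \frac{16 + 5}{4} = \left(- \frac{1}{4}\right) 21 = - \frac{21}{4} \approx -5.25$)
$r{\left(T \right)} = - \frac{21}{4}$
$y{\left(a \right)} = - 32 a$ ($y{\left(a \right)} = - 16 \cdot 2 a = - 32 a$)
$-349 - y{\left(r{\left(-5 \right)} \right)} = -349 - \left(-32\right) \left(- \frac{21}{4}\right) = -349 - 168 = -517$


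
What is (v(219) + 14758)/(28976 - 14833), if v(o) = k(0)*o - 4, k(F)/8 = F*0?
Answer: 14754/14143 ≈ 1.0432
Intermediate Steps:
k(F) = 0 (k(F) = 8*(F*0) = 8*0 = 0)
v(o) = -4 (v(o) = 0*o - 4 = 0 - 4 = -4)
(v(219) + 14758)/(28976 - 14833) = (-4 + 14758)/(28976 - 14833) = 14754/14143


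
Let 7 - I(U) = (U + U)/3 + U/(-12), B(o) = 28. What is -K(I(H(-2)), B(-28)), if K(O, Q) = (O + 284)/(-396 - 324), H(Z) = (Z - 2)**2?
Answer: 169/432 ≈ 0.39120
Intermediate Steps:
H(Z) = (-2 + Z)**2
I(U) = 7 - 7*U/12 (I(U) = 7 - ((U + U)/3 + U/(-12)) = 7 - ((2*U)*(1/3) + U*(-1/12)) = 7 - (2*U/3 - U/12) = 7 - 7*U/12)
K(O, Q) = -71/180 - O/720 (K(O, Q) = (284 + O)/(-720) = (284 + O)*(-1/720) = -71/180 - O/720)
-K(I(H(-2)), B(-28)) = -(-71/180 - (7 - 7*(-2 - 2)**2/12)/720) = -(-71/180 - (7 - 7/12*(-4)**2)/720) = -(-71/180 - (7 - 7/12*16)/720) = -(-71/180 - (7 - 28/3)/720) = -(-71/180 - 1/720*(-7/3)) = -(-71/180 + 7/2160) = -1*(-169/432) = 169/432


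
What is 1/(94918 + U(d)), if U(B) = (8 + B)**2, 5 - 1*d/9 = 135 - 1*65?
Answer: 1/427847 ≈ 2.3373e-6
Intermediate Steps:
d = -585 (d = 45 - 9*(135 - 1*65) = 45 - 9*(135 - 65) = 45 - 9*70 = 45 - 630 = -585)
1/(94918 + U(d)) = 1/(94918 + (8 - 585)**2) = 1/(94918 + (-577)**2) = 1/(94918 + 332929) = 1/427847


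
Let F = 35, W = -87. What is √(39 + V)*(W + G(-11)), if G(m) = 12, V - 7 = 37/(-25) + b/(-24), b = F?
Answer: -5*√155022/4 ≈ -492.16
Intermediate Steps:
b = 35
V = 2437/600 (V = 7 + (37/(-25) + 35/(-24)) = 7 + (37*(-1/25) + 35*(-1/24)) = 7 + (-37/25 - 35/24) = 7 - 1763/600 = 2437/600 ≈ 4.0617)
√(39 + V)*(W + G(-11)) = √(39 + 2437/600)*(-87 + 12) = √(25837/600)*(-75) = (√155022/60)*(-75) = -5*√155022/4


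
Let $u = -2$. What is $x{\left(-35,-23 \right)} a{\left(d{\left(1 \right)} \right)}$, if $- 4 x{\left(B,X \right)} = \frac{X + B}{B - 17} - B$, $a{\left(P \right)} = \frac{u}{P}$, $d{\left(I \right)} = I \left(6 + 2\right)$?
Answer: $\frac{939}{416} \approx 2.2572$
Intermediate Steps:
$d{\left(I \right)} = 8 I$ ($d{\left(I \right)} = I 8 = 8 I$)
$a{\left(P \right)} = - \frac{2}{P}$
$x{\left(B,X \right)} = \frac{B}{4} - \frac{B + X}{4 \left(-17 + B\right)}$ ($x{\left(B,X \right)} = - \frac{\frac{X + B}{B - 17} - B}{4} = - \frac{\frac{B + X}{-17 + B} - B}{4} = - \frac{- B + \frac{B + X}{-17 + B}}{4} = \frac{B}{4} - \frac{B + X}{4 \left(-17 + B\right)}$)
$x{\left(-35,-23 \right)} a{\left(d{\left(1 \right)} \right)} = \frac{\left(-35\right)^{2} - -23 - -630}{4 \left(-17 - 35\right)} \left(- \frac{2}{8 \cdot 1}\right) = \frac{1225 + 23 + 630}{4 \left(-52\right)} \left(- \frac{2}{8}\right) = \frac{1}{4} \left(- \frac{1}{52}\right) 1878 \left(\left(-2\right) \frac{1}{8}\right) = \left(- \frac{939}{104}\right) \left(- \frac{1}{4}\right) = \frac{939}{416}$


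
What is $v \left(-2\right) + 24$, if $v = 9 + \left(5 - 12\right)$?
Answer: $20$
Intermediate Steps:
$v = 2$ ($v = 9 + \left(5 - 12\right) = 9 - 7 = 2$)
$v \left(-2\right) + 24 = 2 \left(-2\right) + 24 = -4 + 24 = 20$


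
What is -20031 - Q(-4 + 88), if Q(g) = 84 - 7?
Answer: -20108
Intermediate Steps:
Q(g) = 77
-20031 - Q(-4 + 88) = -20031 - 1*77 = -20031 - 77 = -20108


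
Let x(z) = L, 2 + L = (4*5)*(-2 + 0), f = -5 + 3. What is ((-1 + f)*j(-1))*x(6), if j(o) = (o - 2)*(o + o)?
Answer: 756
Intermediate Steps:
j(o) = 2*o*(-2 + o) (j(o) = (-2 + o)*(2*o) = 2*o*(-2 + o))
f = -2
L = -42 (L = -2 + (4*5)*(-2 + 0) = -2 + 20*(-2) = -2 - 40 = -42)
x(z) = -42
((-1 + f)*j(-1))*x(6) = ((-1 - 2)*(2*(-1)*(-2 - 1)))*(-42) = -6*(-1)*(-3)*(-42) = -3*6*(-42) = -18*(-42) = 756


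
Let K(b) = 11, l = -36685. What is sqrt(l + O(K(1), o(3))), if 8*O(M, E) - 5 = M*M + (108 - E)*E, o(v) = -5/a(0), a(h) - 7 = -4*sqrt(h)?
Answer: I*sqrt(28756302)/28 ≈ 191.52*I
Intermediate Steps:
a(h) = 7 - 4*sqrt(h)
o(v) = -5/7 (o(v) = -5/(7 - 4*sqrt(0)) = -5/(7 - 4*0) = -5/(7 + 0) = -5/7)
O(M, E) = 5/8 + M**2/8 + E*(108 - E)/8 (O(M, E) = 5/8 + (M*M + (108 - E)*E)/8 = 5/8 + (M**2 + E*(108 - E))/8 = 5/8 + (M**2/8 + E*(108 - E)/8) = 5/8 + M**2/8 + E*(108 - E)/8)
sqrt(l + O(K(1), o(3))) = sqrt(-36685 + (5/8 - (-5/7)**2/8 + (1/8)*11**2 + (27/2)*(-5/7))) = sqrt(-36685 + (5/8 - 1/8*25/49 + (1/8)*121 - 135/14)) = sqrt(-36685 + (5/8 - 25/392 + 121/8 - 135/14)) = sqrt(-36685 + 2369/392) = sqrt(-14378151/392) = I*sqrt(28756302)/28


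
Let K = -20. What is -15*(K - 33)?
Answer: 795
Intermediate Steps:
-15*(K - 33) = -15*(-20 - 33) = -15*(-53) = 795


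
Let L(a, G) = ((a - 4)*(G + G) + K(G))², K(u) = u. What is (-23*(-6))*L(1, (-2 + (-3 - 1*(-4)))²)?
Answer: 3450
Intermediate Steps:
L(a, G) = (G + 2*G*(-4 + a))² (L(a, G) = ((a - 4)*(G + G) + G)² = ((-4 + a)*(2*G) + G)² = (2*G*(-4 + a) + G)² = (G + 2*G*(-4 + a))²)
(-23*(-6))*L(1, (-2 + (-3 - 1*(-4)))²) = (-23*(-6))*(((-2 + (-3 - 1*(-4)))²)²*(-7 + 2*1)²) = 138*(((-2 + (-3 + 4))²)²*(-7 + 2)²) = 138*(((-2 + 1)²)²*(-5)²) = 138*(((-1)²)²*25) = 138*(1²*25) = 138*(1*25) = 138*25 = 3450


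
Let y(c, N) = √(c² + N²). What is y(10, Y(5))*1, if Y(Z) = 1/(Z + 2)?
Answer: 13*√29/7 ≈ 10.001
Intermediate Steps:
Y(Z) = 1/(2 + Z)
y(c, N) = √(N² + c²)
y(10, Y(5))*1 = √((1/(2 + 5))² + 10²)*1 = √((1/7)² + 100)*1 = √((⅐)² + 100)*1 = √(1/49 + 100)*1 = √(4901/49)*1 = (13*√29/7)*1 = 13*√29/7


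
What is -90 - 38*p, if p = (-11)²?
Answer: -4688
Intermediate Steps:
p = 121
-90 - 38*p = -90 - 38*121 = -90 - 4598 = -4688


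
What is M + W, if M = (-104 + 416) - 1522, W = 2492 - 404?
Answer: 878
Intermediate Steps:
W = 2088
M = -1210 (M = 312 - 1522 = -1210)
M + W = -1210 + 2088 = 878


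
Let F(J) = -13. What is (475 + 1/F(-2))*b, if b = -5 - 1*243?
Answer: -1531152/13 ≈ -1.1778e+5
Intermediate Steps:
b = -248 (b = -5 - 243 = -248)
(475 + 1/F(-2))*b = (475 + 1/(-13))*(-248) = (475 - 1/13)*(-248) = (6174/13)*(-248) = -1531152/13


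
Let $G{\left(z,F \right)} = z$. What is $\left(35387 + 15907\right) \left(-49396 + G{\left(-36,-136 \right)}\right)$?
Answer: $-2535565008$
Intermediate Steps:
$\left(35387 + 15907\right) \left(-49396 + G{\left(-36,-136 \right)}\right) = \left(35387 + 15907\right) \left(-49396 - 36\right) = 51294 \left(-49432\right) = -2535565008$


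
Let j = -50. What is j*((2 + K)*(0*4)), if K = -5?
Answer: 0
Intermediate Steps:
j*((2 + K)*(0*4)) = -50*(2 - 5)*0*4 = -(-150)*0 = -50*0 = 0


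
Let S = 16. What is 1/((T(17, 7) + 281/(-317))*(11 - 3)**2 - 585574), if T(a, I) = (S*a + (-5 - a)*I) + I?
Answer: -317/183108942 ≈ -1.7312e-6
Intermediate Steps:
T(a, I) = I + 16*a + I*(-5 - a) (T(a, I) = (16*a + (-5 - a)*I) + I = (16*a + I*(-5 - a)) + I = I + 16*a + I*(-5 - a))
1/((T(17, 7) + 281/(-317))*(11 - 3)**2 - 585574) = 1/(((-4*7 + 16*17 - 1*7*17) + 281/(-317))*(11 - 3)**2 - 585574) = 1/(((-28 + 272 - 119) + 281*(-1/317))*8**2 - 585574) = 1/((125 - 281/317)*64 - 585574) = 1/((39344/317)*64 - 585574) = 1/(2518016/317 - 585574) = 1/(-183108942/317) = -317/183108942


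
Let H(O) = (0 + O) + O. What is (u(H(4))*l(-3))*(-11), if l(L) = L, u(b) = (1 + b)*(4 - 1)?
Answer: 891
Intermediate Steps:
H(O) = 2*O (H(O) = O + O = 2*O)
u(b) = 3 + 3*b (u(b) = (1 + b)*3 = 3 + 3*b)
(u(H(4))*l(-3))*(-11) = ((3 + 3*(2*4))*(-3))*(-11) = ((3 + 3*8)*(-3))*(-11) = ((3 + 24)*(-3))*(-11) = (27*(-3))*(-11) = -81*(-11) = 891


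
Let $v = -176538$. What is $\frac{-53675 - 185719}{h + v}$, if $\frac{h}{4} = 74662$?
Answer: $- \frac{119697}{61055} \approx -1.9605$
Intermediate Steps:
$h = 298648$ ($h = 4 \cdot 74662 = 298648$)
$\frac{-53675 - 185719}{h + v} = \frac{-53675 - 185719}{298648 - 176538} = - \frac{239394}{122110} = \left(-239394\right) \frac{1}{122110} = - \frac{119697}{61055}$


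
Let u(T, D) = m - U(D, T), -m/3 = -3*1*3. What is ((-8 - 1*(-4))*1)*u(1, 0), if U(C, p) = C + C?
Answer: -108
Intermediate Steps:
U(C, p) = 2*C
m = 27 (m = -3*(-3*1)*3 = -(-9)*3 = -3*(-9) = 27)
u(T, D) = 27 - 2*D
((-8 - 1*(-4))*1)*u(1, 0) = ((-8 - 1*(-4))*1)*(27 - 2*0) = ((-8 + 4)*1)*(27 + 0) = -4*1*27 = -4*27 = -108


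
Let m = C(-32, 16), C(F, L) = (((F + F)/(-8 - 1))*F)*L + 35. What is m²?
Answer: 1053197209/81 ≈ 1.3002e+7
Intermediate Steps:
C(F, L) = 35 - 2*L*F²/9 (C(F, L) = (((2*F)/(-9))*F)*L + 35 = (((2*F)*(-⅑))*F)*L + 35 = ((-2*F/9)*F)*L + 35 = (-2*F²/9)*L + 35 = -2*L*F²/9 + 35 = 35 - 2*L*F²/9)
m = -32453/9 (m = 35 - 2/9*16*(-32)² = 35 - 2/9*16*1024 = 35 - 32768/9 = -32453/9 ≈ -3605.9)
m² = (-32453/9)² = 1053197209/81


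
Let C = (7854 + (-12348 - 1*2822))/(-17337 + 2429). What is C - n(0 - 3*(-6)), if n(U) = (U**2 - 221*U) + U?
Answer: 13553201/3727 ≈ 3636.5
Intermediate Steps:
C = 1829/3727 (C = (7854 + (-12348 - 2822))/(-14908) = (7854 - 15170)*(-1/14908) = -7316*(-1/14908) = 1829/3727 ≈ 0.49074)
n(U) = U**2 - 220*U
C - n(0 - 3*(-6)) = 1829/3727 - (0 - 3*(-6))*(-220 + (0 - 3*(-6))) = 1829/3727 - (0 + 18)*(-220 + (0 + 18)) = 1829/3727 - 18*(-220 + 18) = 1829/3727 - 18*(-202) = 1829/3727 - 1*(-3636) = 1829/3727 + 3636 = 13553201/3727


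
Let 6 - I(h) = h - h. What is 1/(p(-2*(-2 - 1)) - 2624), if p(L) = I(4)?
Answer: -1/2618 ≈ -0.00038197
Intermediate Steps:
I(h) = 6 (I(h) = 6 - (h - h) = 6 - 1*0 = 6 + 0 = 6)
p(L) = 6
1/(p(-2*(-2 - 1)) - 2624) = 1/(6 - 2624) = 1/(-2618) = -1/2618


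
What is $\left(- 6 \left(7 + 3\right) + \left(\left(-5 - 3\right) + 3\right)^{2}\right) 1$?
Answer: $-35$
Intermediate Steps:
$\left(- 6 \left(7 + 3\right) + \left(\left(-5 - 3\right) + 3\right)^{2}\right) 1 = \left(\left(-6\right) 10 + \left(\left(-5 - 3\right) + 3\right)^{2}\right) 1 = \left(-60 + \left(-8 + 3\right)^{2}\right) 1 = \left(-60 + \left(-5\right)^{2}\right) 1 = \left(-60 + 25\right) 1 = \left(-35\right) 1 = -35$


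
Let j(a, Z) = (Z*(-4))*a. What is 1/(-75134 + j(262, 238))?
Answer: -1/324558 ≈ -3.0811e-6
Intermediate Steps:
j(a, Z) = -4*Z*a (j(a, Z) = (-4*Z)*a = -4*Z*a)
1/(-75134 + j(262, 238)) = 1/(-75134 - 4*238*262) = 1/(-75134 - 249424) = 1/(-324558) = -1/324558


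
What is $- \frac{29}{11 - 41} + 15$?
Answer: $\frac{479}{30} \approx 15.967$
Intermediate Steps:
$- \frac{29}{11 - 41} + 15 = - \frac{29}{-30} + 15 = \left(-29\right) \left(- \frac{1}{30}\right) + 15 = \frac{29}{30} + 15 = \frac{479}{30}$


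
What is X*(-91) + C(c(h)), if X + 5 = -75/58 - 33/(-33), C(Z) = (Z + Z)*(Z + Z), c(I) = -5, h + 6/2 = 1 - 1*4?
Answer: 33737/58 ≈ 581.67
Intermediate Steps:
h = -6 (h = -3 + (1 - 1*4) = -3 + (1 - 4) = -3 - 3 = -6)
C(Z) = 4*Z² (C(Z) = (2*Z)*(2*Z) = 4*Z²)
X = -307/58 (X = -5 + (-75/58 - 33/(-33)) = -5 + (-75*1/58 - 33*(-1/33)) = -5 + (-75/58 + 1) = -5 - 17/58 = -307/58 ≈ -5.2931)
X*(-91) + C(c(h)) = -307/58*(-91) + 4*(-5)² = 27937/58 + 4*25 = 27937/58 + 100 = 33737/58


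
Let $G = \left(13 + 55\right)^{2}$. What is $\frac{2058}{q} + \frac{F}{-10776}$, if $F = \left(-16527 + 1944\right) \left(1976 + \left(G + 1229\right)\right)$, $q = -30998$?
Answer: $\frac{589838166563}{55672408} \approx 10595.0$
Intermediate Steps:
$G = 4624$ ($G = 68^{2} = 4624$)
$F = -114170307$ ($F = \left(-16527 + 1944\right) \left(1976 + \left(4624 + 1229\right)\right) = - 14583 \left(1976 + 5853\right) = \left(-14583\right) 7829 = -114170307$)
$\frac{2058}{q} + \frac{F}{-10776} = \frac{2058}{-30998} - \frac{114170307}{-10776} = 2058 \left(- \frac{1}{30998}\right) - - \frac{38056769}{3592} = - \frac{1029}{15499} + \frac{38056769}{3592} = \frac{589838166563}{55672408}$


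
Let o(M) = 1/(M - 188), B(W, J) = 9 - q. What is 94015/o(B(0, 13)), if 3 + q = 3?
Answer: -16828685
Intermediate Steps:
q = 0 (q = -3 + 3 = 0)
B(W, J) = 9 (B(W, J) = 9 - 1*0 = 9 + 0 = 9)
o(M) = 1/(-188 + M)
94015/o(B(0, 13)) = 94015/(1/(-188 + 9)) = 94015/(1/(-179)) = 94015/(-1/179) = 94015*(-179) = -16828685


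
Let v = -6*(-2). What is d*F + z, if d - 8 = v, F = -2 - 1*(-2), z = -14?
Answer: -14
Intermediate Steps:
v = 12
F = 0 (F = -2 + 2 = 0)
d = 20 (d = 8 + 12 = 20)
d*F + z = 20*0 - 14 = 0 - 14 = -14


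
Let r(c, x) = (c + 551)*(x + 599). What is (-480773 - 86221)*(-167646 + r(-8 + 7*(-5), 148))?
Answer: -120106339020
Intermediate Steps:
r(c, x) = (551 + c)*(599 + x)
(-480773 - 86221)*(-167646 + r(-8 + 7*(-5), 148)) = (-480773 - 86221)*(-167646 + (330049 + 551*148 + 599*(-8 + 7*(-5)) + (-8 + 7*(-5))*148)) = -566994*(-167646 + (330049 + 81548 + 599*(-8 - 35) + (-8 - 35)*148)) = -566994*(-167646 + (330049 + 81548 + 599*(-43) - 43*148)) = -566994*(-167646 + (330049 + 81548 - 25757 - 6364)) = -566994*(-167646 + 379476) = -566994*211830 = -120106339020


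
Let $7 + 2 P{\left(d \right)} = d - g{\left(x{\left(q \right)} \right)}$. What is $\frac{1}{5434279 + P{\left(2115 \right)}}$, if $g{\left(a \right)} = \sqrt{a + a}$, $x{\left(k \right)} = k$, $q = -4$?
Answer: $\frac{5435333}{29542844820891} + \frac{i \sqrt{2}}{29542844820891} \approx 1.8398 \cdot 10^{-7} + 4.787 \cdot 10^{-14} i$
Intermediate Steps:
$g{\left(a \right)} = \sqrt{2} \sqrt{a}$ ($g{\left(a \right)} = \sqrt{2 a} = \sqrt{2} \sqrt{a}$)
$P{\left(d \right)} = - \frac{7}{2} + \frac{d}{2} - i \sqrt{2}$ ($P{\left(d \right)} = - \frac{7}{2} + \frac{d - \sqrt{2} \sqrt{-4}}{2} = - \frac{7}{2} + \frac{d - \sqrt{2} \cdot 2 i}{2} = - \frac{7}{2} + \frac{d - 2 i \sqrt{2}}{2} = - \frac{7}{2} + \left(\frac{d}{2} - i \sqrt{2}\right) = - \frac{7}{2} + \frac{d}{2} - i \sqrt{2}$)
$\frac{1}{5434279 + P{\left(2115 \right)}} = \frac{1}{5434279 - \left(-1054 + i \sqrt{2}\right)} = \frac{1}{5434279 + \left(1054 - i \sqrt{2}\right)} = \frac{1}{5435333 - i \sqrt{2}}$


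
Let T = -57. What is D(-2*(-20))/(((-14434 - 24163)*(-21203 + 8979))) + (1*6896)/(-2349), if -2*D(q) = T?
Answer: -6507199634683/2216562102144 ≈ -2.9357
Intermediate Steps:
D(q) = 57/2 (D(q) = -1/2*(-57) = 57/2)
D(-2*(-20))/(((-14434 - 24163)*(-21203 + 8979))) + (1*6896)/(-2349) = 57/(2*(((-14434 - 24163)*(-21203 + 8979)))) + (1*6896)/(-2349) = 57/(2*((-38597*(-12224)))) + 6896*(-1/2349) = (57/2)/471809728 - 6896/2349 = (57/2)*(1/471809728) - 6896/2349 = 57/943619456 - 6896/2349 = -6507199634683/2216562102144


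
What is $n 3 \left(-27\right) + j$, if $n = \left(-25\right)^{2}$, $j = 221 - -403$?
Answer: $-50001$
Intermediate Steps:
$j = 624$ ($j = 221 + 403 = 624$)
$n = 625$
$n 3 \left(-27\right) + j = 625 \cdot 3 \left(-27\right) + 624 = 625 \left(-81\right) + 624 = -50625 + 624 = -50001$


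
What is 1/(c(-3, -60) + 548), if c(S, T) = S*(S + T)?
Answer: 1/737 ≈ 0.0013569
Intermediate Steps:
1/(c(-3, -60) + 548) = 1/(-3*(-3 - 60) + 548) = 1/(-3*(-63) + 548) = 1/(189 + 548) = 1/737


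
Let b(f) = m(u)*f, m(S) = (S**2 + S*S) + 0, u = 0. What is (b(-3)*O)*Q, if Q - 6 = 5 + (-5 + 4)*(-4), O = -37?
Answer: 0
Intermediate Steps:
m(S) = 2*S**2 (m(S) = (S**2 + S**2) + 0 = 2*S**2 + 0 = 2*S**2)
b(f) = 0 (b(f) = (2*0**2)*f = (2*0)*f = 0*f = 0)
Q = 15 (Q = 6 + (5 + (-5 + 4)*(-4)) = 6 + (5 - 1*(-4)) = 6 + (5 + 4) = 6 + 9 = 15)
(b(-3)*O)*Q = (0*(-37))*15 = 0*15 = 0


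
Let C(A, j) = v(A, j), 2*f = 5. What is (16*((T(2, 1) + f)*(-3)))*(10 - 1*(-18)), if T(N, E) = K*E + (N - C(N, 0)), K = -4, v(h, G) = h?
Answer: 2016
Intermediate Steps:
f = 5/2 (f = (½)*5 = 5/2 ≈ 2.5000)
C(A, j) = A
T(N, E) = -4*E (T(N, E) = -4*E + (N - N) = -4*E + 0 = -4*E)
(16*((T(2, 1) + f)*(-3)))*(10 - 1*(-18)) = (16*((-4*1 + 5/2)*(-3)))*(10 - 1*(-18)) = (16*((-4 + 5/2)*(-3)))*(10 + 18) = (16*(-3/2*(-3)))*28 = (16*(9/2))*28 = 72*28 = 2016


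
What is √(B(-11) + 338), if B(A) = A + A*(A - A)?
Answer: √327 ≈ 18.083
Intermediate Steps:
B(A) = A (B(A) = A + A*0 = A + 0 = A)
√(B(-11) + 338) = √(-11 + 338) = √327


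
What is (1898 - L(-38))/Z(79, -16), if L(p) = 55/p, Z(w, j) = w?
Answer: 72179/3002 ≈ 24.044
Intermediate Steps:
(1898 - L(-38))/Z(79, -16) = (1898 - 55/(-38))/79 = (1898 - 55*(-1)/38)*(1/79) = (1898 - 1*(-55/38))*(1/79) = (1898 + 55/38)*(1/79) = (72179/38)*(1/79) = 72179/3002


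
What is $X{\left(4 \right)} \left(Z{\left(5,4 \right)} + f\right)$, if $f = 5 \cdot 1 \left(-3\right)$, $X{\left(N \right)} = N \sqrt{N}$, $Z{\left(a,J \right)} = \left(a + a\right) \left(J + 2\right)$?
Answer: $360$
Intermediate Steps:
$Z{\left(a,J \right)} = 2 a \left(2 + J\right)$
$X{\left(N \right)} = N^{\frac{3}{2}}$
$f = -15$ ($f = 5 \left(-3\right) = -15$)
$X{\left(4 \right)} \left(Z{\left(5,4 \right)} + f\right) = 4^{\frac{3}{2}} \left(2 \cdot 5 \left(2 + 4\right) - 15\right) = 8 \left(2 \cdot 5 \cdot 6 - 15\right) = 8 \left(60 - 15\right) = 8 \cdot 45 = 360$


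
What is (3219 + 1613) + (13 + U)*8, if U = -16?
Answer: 4808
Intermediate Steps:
(3219 + 1613) + (13 + U)*8 = (3219 + 1613) + (13 - 16)*8 = 4832 - 3*8 = 4832 - 24 = 4808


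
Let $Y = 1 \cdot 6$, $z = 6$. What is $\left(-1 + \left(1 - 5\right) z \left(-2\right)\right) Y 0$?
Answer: $0$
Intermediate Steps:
$Y = 6$
$\left(-1 + \left(1 - 5\right) z \left(-2\right)\right) Y 0 = \left(-1 + \left(1 - 5\right) 6 \left(-2\right)\right) 6 \cdot 0 = \left(-1 + \left(-4\right) 6 \left(-2\right)\right) 0 = \left(-1 - -48\right) 0 = \left(-1 + 48\right) 0 = 47 \cdot 0 = 0$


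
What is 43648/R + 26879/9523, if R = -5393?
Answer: -270701457/51357539 ≈ -5.2709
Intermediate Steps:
43648/R + 26879/9523 = 43648/(-5393) + 26879/9523 = 43648*(-1/5393) + 26879*(1/9523) = -43648/5393 + 26879/9523 = -270701457/51357539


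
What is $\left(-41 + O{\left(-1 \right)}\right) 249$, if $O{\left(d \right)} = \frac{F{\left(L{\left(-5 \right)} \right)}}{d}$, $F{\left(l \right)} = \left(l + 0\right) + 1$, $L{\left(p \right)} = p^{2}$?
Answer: $-16683$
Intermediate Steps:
$F{\left(l \right)} = 1 + l$ ($F{\left(l \right)} = l + 1 = 1 + l$)
$O{\left(d \right)} = \frac{26}{d}$ ($O{\left(d \right)} = \frac{1 + \left(-5\right)^{2}}{d} = \frac{1 + 25}{d} = \frac{26}{d}$)
$\left(-41 + O{\left(-1 \right)}\right) 249 = \left(-41 + \frac{26}{-1}\right) 249 = \left(-41 + 26 \left(-1\right)\right) 249 = \left(-41 - 26\right) 249 = \left(-67\right) 249 = -16683$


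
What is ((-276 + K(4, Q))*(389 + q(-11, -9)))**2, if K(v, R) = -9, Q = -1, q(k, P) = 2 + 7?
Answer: 12866364900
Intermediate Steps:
q(k, P) = 9
((-276 + K(4, Q))*(389 + q(-11, -9)))**2 = ((-276 - 9)*(389 + 9))**2 = (-285*398)**2 = (-113430)**2 = 12866364900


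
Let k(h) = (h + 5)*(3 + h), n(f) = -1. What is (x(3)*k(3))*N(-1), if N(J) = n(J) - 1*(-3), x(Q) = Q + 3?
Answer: 576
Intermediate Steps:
x(Q) = 3 + Q
k(h) = (3 + h)*(5 + h) (k(h) = (5 + h)*(3 + h) = (3 + h)*(5 + h))
N(J) = 2 (N(J) = -1 - 1*(-3) = -1 + 3 = 2)
(x(3)*k(3))*N(-1) = ((3 + 3)*(15 + 3**2 + 8*3))*2 = (6*(15 + 9 + 24))*2 = (6*48)*2 = 288*2 = 576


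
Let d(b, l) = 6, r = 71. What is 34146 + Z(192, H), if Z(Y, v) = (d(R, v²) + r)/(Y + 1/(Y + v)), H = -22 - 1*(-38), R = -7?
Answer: 1363704818/39937 ≈ 34146.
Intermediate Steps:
H = 16 (H = -22 + 38 = 16)
Z(Y, v) = 77/(Y + 1/(Y + v)) (Z(Y, v) = (6 + 71)/(Y + 1/(Y + v)) = 77/(Y + 1/(Y + v)))
34146 + Z(192, H) = 34146 + 77*(192 + 16)/(1 + 192² + 192*16) = 34146 + 77*208/(1 + 36864 + 3072) = 34146 + 77*208/39937 = 34146 + 77*(1/39937)*208 = 34146 + 16016/39937 = 1363704818/39937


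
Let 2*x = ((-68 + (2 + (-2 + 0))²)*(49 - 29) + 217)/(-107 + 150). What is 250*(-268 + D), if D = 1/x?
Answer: -76602500/1143 ≈ -67019.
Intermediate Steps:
x = -1143/86 (x = (((-68 + (2 + (-2 + 0))²)*(49 - 29) + 217)/(-107 + 150))/2 = (((-68 + (2 - 2)²)*20 + 217)/43)/2 = (((-68 + 0²)*20 + 217)*(1/43))/2 = (((-68 + 0)*20 + 217)*(1/43))/2 = ((-68*20 + 217)*(1/43))/2 = ((-1360 + 217)*(1/43))/2 = (-1143*1/43)/2 = (½)*(-1143/43) = -1143/86 ≈ -13.291)
D = -86/1143 (D = 1/(-1143/86) = -86/1143 ≈ -0.075241)
250*(-268 + D) = 250*(-268 - 86/1143) = 250*(-306410/1143) = -76602500/1143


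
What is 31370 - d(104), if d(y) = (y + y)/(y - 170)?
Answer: 1035314/33 ≈ 31373.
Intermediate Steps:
d(y) = 2*y/(-170 + y) (d(y) = (2*y)/(-170 + y) = 2*y/(-170 + y))
31370 - d(104) = 31370 - 2*104/(-170 + 104) = 31370 - 2*104/(-66) = 31370 - 2*104*(-1)/66 = 31370 - 1*(-104/33) = 31370 + 104/33 = 1035314/33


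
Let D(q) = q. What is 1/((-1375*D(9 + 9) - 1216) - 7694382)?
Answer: -1/7720348 ≈ -1.2953e-7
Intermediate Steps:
1/((-1375*D(9 + 9) - 1216) - 7694382) = 1/((-1375*(9 + 9) - 1216) - 7694382) = 1/((-1375*18 - 1216) - 7694382) = 1/((-24750 - 1216) - 7694382) = 1/(-25966 - 7694382) = 1/(-7720348) = -1/7720348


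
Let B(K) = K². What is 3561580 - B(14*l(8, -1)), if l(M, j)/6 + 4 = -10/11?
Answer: 410375884/121 ≈ 3.3915e+6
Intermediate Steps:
l(M, j) = -324/11 (l(M, j) = -24 + 6*(-10/11) = -24 - 60/11 = -324/11)
3561580 - B(14*l(8, -1)) = 3561580 - (14*(-324/11))² = 3561580 - (-4536/11)² = 3561580 - 1*20575296/121 = 3561580 - 20575296/121 = 410375884/121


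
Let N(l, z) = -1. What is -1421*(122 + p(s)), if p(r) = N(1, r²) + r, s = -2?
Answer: -169099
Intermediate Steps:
p(r) = -1 + r
-1421*(122 + p(s)) = -1421*(122 + (-1 - 2)) = -1421*(122 - 3) = -1421*119 = -169099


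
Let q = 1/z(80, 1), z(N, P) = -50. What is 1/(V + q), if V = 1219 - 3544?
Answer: -50/116251 ≈ -0.00043010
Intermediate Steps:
V = -2325
q = -1/50 (q = 1/(-50) = -1/50 ≈ -0.020000)
1/(V + q) = 1/(-2325 - 1/50) = 1/(-116251/50) = -50/116251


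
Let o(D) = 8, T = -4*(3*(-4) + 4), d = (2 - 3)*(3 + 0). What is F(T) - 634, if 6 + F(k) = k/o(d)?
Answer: -636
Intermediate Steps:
d = -3 (d = -1*3 = -3)
T = 32 (T = -4*(-12 + 4) = -4*(-8) = 32)
F(k) = -6 + k/8
F(T) - 634 = (-6 + (1/8)*32) - 634 = (-6 + 4) - 634 = -2 - 634 = -636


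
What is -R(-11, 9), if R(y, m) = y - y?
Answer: 0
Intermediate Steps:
R(y, m) = 0
-R(-11, 9) = -1*0 = 0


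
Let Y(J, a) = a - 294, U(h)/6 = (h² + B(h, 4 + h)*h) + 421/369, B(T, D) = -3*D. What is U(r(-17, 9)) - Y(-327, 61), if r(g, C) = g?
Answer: -246511/123 ≈ -2004.2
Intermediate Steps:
U(h) = 842/123 + 6*h² + 6*h*(-12 - 3*h) (U(h) = 6*((h² + (-3*(4 + h))*h) + 421/369) = 6*((h² + (-12 - 3*h)*h) + 421*(1/369)) = 6*((h² + h*(-12 - 3*h)) + 421/369) = 6*(421/369 + h² + h*(-12 - 3*h)) = 842/123 + 6*h² + 6*h*(-12 - 3*h))
Y(J, a) = -294 + a
U(r(-17, 9)) - Y(-327, 61) = (842/123 - 72*(-17) - 12*(-17)²) - (-294 + 61) = (842/123 + 1224 - 12*289) - 1*(-233) = (842/123 + 1224 - 3468) + 233 = -275170/123 + 233 = -246511/123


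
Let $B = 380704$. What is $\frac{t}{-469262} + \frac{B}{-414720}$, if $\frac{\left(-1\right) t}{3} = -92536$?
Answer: $- \frac{4590304847}{3040817760} \approx -1.5096$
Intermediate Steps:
$t = 277608$ ($t = \left(-3\right) \left(-92536\right) = 277608$)
$\frac{t}{-469262} + \frac{B}{-414720} = \frac{277608}{-469262} + \frac{380704}{-414720} = 277608 \left(- \frac{1}{469262}\right) + 380704 \left(- \frac{1}{414720}\right) = - \frac{138804}{234631} - \frac{11897}{12960} = - \frac{4590304847}{3040817760}$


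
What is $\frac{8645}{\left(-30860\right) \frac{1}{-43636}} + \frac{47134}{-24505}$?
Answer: $\frac{462132275043}{37811215} \approx 12222.0$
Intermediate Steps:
$\frac{8645}{\left(-30860\right) \frac{1}{-43636}} + \frac{47134}{-24505} = \frac{8645}{\left(-30860\right) \left(- \frac{1}{43636}\right)} + 47134 \left(- \frac{1}{24505}\right) = \frac{8645}{\frac{7715}{10909}} - \frac{47134}{24505} = 8645 \cdot \frac{10909}{7715} - \frac{47134}{24505} = \frac{18861661}{1543} - \frac{47134}{24505} = \frac{462132275043}{37811215}$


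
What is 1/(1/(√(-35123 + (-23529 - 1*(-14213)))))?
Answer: I*√44439 ≈ 210.81*I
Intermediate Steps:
1/(1/(√(-35123 + (-23529 - 1*(-14213))))) = 1/(1/(√(-35123 + (-23529 + 14213)))) = 1/(1/(√(-35123 - 9316))) = 1/(1/(√(-44439))) = 1/(1/(I*√44439)) = 1/(-I*√44439/44439) = I*√44439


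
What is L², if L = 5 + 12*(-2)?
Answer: 361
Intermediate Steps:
L = -19 (L = 5 - 24 = -19)
L² = (-19)² = 361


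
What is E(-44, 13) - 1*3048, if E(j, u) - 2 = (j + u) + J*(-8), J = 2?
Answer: -3093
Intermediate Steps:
E(j, u) = -14 + j + u (E(j, u) = 2 + ((j + u) + 2*(-8)) = 2 + ((j + u) - 16) = 2 + (-16 + j + u) = -14 + j + u)
E(-44, 13) - 1*3048 = (-14 - 44 + 13) - 1*3048 = -45 - 3048 = -3093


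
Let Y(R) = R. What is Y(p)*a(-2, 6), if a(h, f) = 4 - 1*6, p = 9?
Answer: -18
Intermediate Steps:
a(h, f) = -2 (a(h, f) = 4 - 6 = -2)
Y(p)*a(-2, 6) = 9*(-2) = -18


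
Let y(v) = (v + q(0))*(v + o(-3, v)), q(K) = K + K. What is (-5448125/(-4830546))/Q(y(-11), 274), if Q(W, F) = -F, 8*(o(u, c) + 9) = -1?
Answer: -5448125/1323569604 ≈ -0.0041162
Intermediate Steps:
q(K) = 2*K
o(u, c) = -73/8 (o(u, c) = -9 + (⅛)*(-1) = -9 - ⅛ = -73/8)
y(v) = v*(-73/8 + v) (y(v) = (v + 2*0)*(v - 73/8) = (v + 0)*(-73/8 + v) = v*(-73/8 + v))
(-5448125/(-4830546))/Q(y(-11), 274) = (-5448125/(-4830546))/((-1*274)) = -5448125*(-1/4830546)/(-274) = (5448125/4830546)*(-1/274) = -5448125/1323569604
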